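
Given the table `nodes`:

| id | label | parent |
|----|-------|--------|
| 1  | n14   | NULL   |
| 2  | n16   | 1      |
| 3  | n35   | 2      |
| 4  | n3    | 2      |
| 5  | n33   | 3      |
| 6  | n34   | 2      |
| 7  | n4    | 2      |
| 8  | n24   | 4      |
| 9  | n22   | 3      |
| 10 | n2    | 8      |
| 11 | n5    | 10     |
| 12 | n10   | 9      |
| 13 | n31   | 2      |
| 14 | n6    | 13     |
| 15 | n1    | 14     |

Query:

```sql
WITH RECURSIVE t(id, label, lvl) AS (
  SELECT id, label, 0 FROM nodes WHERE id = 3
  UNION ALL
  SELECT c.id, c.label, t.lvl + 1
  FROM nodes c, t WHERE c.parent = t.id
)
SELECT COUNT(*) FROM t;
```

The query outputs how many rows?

Base: id=3 (n35) at lvl 0.
Iteration 1: rows with parent in {3} -> n33 (id 5, lvl 1), n22 (id 9, lvl 1).
Iteration 2: rows with parent in {5,9} -> n10 (id 12, lvl 2).
Iteration 3: no rows with parent in {12}; recursion stops.
Total rows emitted: 4.

4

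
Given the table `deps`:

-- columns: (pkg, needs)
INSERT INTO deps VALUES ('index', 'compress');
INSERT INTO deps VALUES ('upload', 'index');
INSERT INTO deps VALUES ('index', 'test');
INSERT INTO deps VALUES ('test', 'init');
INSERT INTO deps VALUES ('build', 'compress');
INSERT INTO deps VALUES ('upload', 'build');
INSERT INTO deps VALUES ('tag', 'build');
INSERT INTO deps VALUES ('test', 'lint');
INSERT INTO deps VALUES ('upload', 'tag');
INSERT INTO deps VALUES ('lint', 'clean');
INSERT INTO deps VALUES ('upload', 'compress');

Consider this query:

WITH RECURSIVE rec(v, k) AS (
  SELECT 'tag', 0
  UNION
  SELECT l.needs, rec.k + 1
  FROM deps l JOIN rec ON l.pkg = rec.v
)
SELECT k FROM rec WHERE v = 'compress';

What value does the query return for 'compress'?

2

Base: (tag, k=0).
Iteration 1: edges from {tag} -> (build, k=1).
Iteration 2: edges from {build} -> (compress, k=2).
Iteration 3: no outgoing edges from {compress}; recursion stops.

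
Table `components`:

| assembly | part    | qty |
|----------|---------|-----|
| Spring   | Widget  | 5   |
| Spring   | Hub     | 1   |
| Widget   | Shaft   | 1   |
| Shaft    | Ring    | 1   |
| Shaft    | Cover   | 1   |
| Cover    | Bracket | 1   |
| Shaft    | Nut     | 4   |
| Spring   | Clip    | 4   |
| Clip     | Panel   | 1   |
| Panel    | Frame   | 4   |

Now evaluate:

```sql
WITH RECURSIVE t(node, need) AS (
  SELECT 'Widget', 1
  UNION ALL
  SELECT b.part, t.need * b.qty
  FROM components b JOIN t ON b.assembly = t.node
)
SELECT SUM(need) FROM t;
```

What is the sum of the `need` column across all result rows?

9

Base: (Widget, need=1).
Iteration 1: components of {Widget} -> Shaft = 1*1 = 1.
Iteration 2: components of {Shaft} -> Cover = 1*1 = 1, Nut = 1*4 = 4, Ring = 1*1 = 1.
Iteration 3: components of {Cover,Nut,Ring} -> Bracket = 1*1 = 1.
Iteration 4: no further components; recursion stops.
SUM(need) = 1 + 1 + 1 + 1 + 4 + 1 = 9.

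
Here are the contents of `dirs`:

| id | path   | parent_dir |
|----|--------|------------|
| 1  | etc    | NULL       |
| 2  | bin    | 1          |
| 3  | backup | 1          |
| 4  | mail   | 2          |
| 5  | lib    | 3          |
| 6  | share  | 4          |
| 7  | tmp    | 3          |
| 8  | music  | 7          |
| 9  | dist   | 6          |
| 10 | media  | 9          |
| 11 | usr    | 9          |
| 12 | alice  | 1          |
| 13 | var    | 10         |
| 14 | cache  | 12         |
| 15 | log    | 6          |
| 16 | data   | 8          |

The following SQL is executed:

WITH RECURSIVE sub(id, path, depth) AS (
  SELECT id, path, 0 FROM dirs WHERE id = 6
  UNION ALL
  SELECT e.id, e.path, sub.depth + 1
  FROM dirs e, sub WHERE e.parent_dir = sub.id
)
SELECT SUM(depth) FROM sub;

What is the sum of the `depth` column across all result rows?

9

Base: id=6 (share) at depth 0.
Iteration 1: rows with parent_dir in {6} -> dist (id 9, depth 1), log (id 15, depth 1).
Iteration 2: rows with parent_dir in {9,15} -> media (id 10, depth 2), usr (id 11, depth 2).
Iteration 3: rows with parent_dir in {10,11} -> var (id 13, depth 3).
Iteration 4: no rows with parent_dir in {13}; recursion stops.
SUM(depth) = 0 + 1 + 1 + 2 + 2 + 3 = 9.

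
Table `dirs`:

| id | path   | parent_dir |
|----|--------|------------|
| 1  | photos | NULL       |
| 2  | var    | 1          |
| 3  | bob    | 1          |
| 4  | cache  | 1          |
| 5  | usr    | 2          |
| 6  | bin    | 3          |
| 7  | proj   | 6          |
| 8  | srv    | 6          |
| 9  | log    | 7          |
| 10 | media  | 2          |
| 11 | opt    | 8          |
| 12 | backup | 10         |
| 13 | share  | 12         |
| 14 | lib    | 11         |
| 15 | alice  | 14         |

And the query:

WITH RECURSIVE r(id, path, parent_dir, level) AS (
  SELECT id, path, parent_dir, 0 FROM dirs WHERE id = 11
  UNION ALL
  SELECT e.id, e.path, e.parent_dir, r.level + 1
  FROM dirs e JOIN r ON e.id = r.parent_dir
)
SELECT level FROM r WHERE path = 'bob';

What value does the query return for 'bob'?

Base: id=11 (opt), parent_dir=8, level 0.
Iteration 1: join on id=8 -> srv (id 8, parent_dir=6, level 1).
Iteration 2: join on id=6 -> bin (id 6, parent_dir=3, level 2).
Iteration 3: join on id=3 -> bob (id 3, parent_dir=1, level 3).
Iteration 4: join on id=1 -> photos (id 1, parent_dir=NULL, level 4).
Iteration 5: parent_dir is NULL; no match; recursion stops.

3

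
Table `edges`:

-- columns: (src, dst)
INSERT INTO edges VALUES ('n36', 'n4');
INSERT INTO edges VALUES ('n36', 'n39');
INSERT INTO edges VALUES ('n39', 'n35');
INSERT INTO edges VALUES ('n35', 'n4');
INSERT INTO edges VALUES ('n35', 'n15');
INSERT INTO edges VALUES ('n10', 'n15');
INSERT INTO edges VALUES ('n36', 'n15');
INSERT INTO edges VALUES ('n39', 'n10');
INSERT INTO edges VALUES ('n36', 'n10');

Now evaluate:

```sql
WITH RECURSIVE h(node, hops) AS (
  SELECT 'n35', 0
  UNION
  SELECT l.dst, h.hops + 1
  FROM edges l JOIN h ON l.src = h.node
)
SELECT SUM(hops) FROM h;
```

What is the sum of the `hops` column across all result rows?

2

Base: (n35, hops=0).
Iteration 1: edges from {n35} -> (n15, hops=1), (n4, hops=1).
Iteration 2: no outgoing edges from {n15,n4}; recursion stops.
SUM(hops) = 0 + 1 + 1 = 2.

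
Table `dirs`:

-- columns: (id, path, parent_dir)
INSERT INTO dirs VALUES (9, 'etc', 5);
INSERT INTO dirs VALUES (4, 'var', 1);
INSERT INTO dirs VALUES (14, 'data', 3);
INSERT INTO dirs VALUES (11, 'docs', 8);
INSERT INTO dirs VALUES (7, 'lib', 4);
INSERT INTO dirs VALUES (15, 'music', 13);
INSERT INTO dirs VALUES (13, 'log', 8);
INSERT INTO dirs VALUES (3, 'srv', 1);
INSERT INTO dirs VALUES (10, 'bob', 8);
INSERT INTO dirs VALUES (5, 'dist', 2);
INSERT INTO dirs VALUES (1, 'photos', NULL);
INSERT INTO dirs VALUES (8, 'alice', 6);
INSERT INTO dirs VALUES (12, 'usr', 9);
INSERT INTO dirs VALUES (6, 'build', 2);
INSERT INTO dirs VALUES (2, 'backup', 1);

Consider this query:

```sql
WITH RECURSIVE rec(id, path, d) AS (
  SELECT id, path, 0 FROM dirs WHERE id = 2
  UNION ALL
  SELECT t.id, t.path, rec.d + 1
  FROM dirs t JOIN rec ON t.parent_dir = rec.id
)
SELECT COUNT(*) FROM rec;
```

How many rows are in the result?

10

Base: id=2 (backup) at d 0.
Iteration 1: rows with parent_dir in {2} -> dist (id 5, d 1), build (id 6, d 1).
Iteration 2: rows with parent_dir in {5,6} -> alice (id 8, d 2), etc (id 9, d 2).
Iteration 3: rows with parent_dir in {8,9} -> bob (id 10, d 3), docs (id 11, d 3), usr (id 12, d 3), log (id 13, d 3).
Iteration 4: rows with parent_dir in {10,11,12,13} -> music (id 15, d 4).
Iteration 5: no rows with parent_dir in {15}; recursion stops.
Total rows emitted: 10.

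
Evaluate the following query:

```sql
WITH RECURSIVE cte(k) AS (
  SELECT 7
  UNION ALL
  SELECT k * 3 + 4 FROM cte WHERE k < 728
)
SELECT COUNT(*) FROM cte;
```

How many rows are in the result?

Base: k=7.
Iteration 1: 7 < 728 holds -> k = 7 * 3 + 4 = 25.
Iteration 2: 25 < 728 holds -> k = 25 * 3 + 4 = 79.
Iteration 3: 79 < 728 holds -> k = 79 * 3 + 4 = 241.
Iteration 4: 241 < 728 holds -> k = 241 * 3 + 4 = 727.
Iteration 5: 727 < 728 holds -> k = 727 * 3 + 4 = 2185.
Iteration 6: 2185 < 728 fails; recursion stops.
Total rows emitted: 6.

6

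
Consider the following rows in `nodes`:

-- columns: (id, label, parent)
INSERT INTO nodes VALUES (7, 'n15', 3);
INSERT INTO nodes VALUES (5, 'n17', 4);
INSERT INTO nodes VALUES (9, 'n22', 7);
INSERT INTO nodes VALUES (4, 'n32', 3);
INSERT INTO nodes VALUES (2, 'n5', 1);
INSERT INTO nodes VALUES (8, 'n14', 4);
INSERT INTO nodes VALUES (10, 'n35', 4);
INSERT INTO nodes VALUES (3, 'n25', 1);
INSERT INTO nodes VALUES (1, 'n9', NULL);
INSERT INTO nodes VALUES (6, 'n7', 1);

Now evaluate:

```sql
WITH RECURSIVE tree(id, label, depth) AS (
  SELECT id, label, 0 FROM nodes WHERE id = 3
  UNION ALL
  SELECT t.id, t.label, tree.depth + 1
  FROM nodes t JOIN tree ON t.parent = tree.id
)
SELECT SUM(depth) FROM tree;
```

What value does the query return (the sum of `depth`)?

10

Base: id=3 (n25) at depth 0.
Iteration 1: rows with parent in {3} -> n32 (id 4, depth 1), n15 (id 7, depth 1).
Iteration 2: rows with parent in {4,7} -> n17 (id 5, depth 2), n14 (id 8, depth 2), n22 (id 9, depth 2), n35 (id 10, depth 2).
Iteration 3: no rows with parent in {5,8,9,10}; recursion stops.
SUM(depth) = 0 + 1 + 1 + 2 + 2 + 2 + 2 = 10.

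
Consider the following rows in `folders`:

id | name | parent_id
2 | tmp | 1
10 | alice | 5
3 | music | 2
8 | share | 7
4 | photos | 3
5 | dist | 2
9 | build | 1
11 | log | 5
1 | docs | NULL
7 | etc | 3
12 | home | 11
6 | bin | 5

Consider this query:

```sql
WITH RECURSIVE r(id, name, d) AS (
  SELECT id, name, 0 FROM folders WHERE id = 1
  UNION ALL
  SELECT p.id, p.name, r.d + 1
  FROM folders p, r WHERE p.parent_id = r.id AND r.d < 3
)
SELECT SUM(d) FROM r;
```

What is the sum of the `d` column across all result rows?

21

Base: id=1 (docs) at d 0.
Iteration 1: rows with parent_id in {1} -> tmp (id 2, d 1), build (id 9, d 1).
Iteration 2: rows with parent_id in {2,9} -> music (id 3, d 2), dist (id 5, d 2).
Iteration 3: rows with parent_id in {3,5} -> photos (id 4, d 3), bin (id 6, d 3), etc (id 7, d 3), alice (id 10, d 3), log (id 11, d 3).
Iteration 4: d < 3 fails for all current rows; recursion stops.
SUM(d) = 0 + 1 + 1 + 2 + 2 + 3 + 3 + 3 + 3 + 3 = 21.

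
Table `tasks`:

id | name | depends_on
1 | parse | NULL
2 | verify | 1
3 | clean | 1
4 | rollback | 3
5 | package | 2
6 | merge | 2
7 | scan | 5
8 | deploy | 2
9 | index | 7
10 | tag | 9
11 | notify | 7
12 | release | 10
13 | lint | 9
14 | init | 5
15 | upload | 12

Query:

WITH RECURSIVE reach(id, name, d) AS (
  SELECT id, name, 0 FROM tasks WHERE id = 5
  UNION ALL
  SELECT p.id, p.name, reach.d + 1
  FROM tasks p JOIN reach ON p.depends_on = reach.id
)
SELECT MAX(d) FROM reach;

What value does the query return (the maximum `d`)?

Base: id=5 (package) at d 0.
Iteration 1: rows with depends_on in {5} -> scan (id 7, d 1), init (id 14, d 1).
Iteration 2: rows with depends_on in {7,14} -> index (id 9, d 2), notify (id 11, d 2).
Iteration 3: rows with depends_on in {9,11} -> tag (id 10, d 3), lint (id 13, d 3).
Iteration 4: rows with depends_on in {10,13} -> release (id 12, d 4).
Iteration 5: rows with depends_on in {12} -> upload (id 15, d 5).
Iteration 6: no rows with depends_on in {15}; recursion stops.
d values: 0, 1, 1, 2, 2, 3, 3, 4, 5; the maximum is 5.

5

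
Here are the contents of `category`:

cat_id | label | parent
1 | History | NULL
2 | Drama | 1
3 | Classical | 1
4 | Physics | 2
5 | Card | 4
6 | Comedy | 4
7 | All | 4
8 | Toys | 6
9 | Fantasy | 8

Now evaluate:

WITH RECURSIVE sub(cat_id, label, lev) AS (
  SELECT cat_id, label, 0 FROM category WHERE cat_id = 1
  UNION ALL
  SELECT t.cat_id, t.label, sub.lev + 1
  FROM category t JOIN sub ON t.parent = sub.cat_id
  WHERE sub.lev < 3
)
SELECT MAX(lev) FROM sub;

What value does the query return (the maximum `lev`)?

3

Base: cat_id=1 (History) at lev 0.
Iteration 1: rows with parent in {1} -> Drama (id 2, lev 1), Classical (id 3, lev 1).
Iteration 2: rows with parent in {2,3} -> Physics (id 4, lev 2).
Iteration 3: rows with parent in {4} -> Card (id 5, lev 3), Comedy (id 6, lev 3), All (id 7, lev 3).
Iteration 4: lev < 3 fails for all current rows; recursion stops.
lev values: 0, 1, 1, 2, 3, 3, 3; the maximum is 3.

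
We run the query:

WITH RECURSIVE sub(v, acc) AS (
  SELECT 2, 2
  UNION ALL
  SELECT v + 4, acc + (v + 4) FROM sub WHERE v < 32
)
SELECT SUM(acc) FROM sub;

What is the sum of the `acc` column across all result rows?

Base: v=2, acc=2.
Iteration 1: 2 < 32 holds -> v = 2 + 4 = 6, acc = 2 + 6 = 8.
Iteration 2: 6 < 32 holds -> v = 6 + 4 = 10, acc = 8 + 10 = 18.
Iteration 3: 10 < 32 holds -> v = 10 + 4 = 14, acc = 18 + 14 = 32.
Iteration 4: 14 < 32 holds -> v = 14 + 4 = 18, acc = 32 + 18 = 50.
Iteration 5: 18 < 32 holds -> v = 18 + 4 = 22, acc = 50 + 22 = 72.
Iteration 6: 22 < 32 holds -> v = 22 + 4 = 26, acc = 72 + 26 = 98.
Iteration 7: 26 < 32 holds -> v = 26 + 4 = 30, acc = 98 + 30 = 128.
Iteration 8: 30 < 32 holds -> v = 30 + 4 = 34, acc = 128 + 34 = 162.
Iteration 9: 34 < 32 fails; recursion stops.
SUM(acc) = 2 + 8 + 18 + 32 + 50 + 72 + 98 + 128 + 162 = 570.

570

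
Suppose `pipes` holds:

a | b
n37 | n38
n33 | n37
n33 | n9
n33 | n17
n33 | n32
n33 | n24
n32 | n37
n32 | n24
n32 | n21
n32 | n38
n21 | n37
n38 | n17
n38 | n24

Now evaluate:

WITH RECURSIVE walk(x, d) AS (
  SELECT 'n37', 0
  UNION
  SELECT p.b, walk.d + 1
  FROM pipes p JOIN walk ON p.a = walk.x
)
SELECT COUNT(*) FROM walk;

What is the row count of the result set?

Base: (n37, d=0).
Iteration 1: edges from {n37} -> (n38, d=1).
Iteration 2: edges from {n38} -> (n17, d=2), (n24, d=2).
Iteration 3: no outgoing edges from {n17,n24}; recursion stops.
Total rows emitted: 4.

4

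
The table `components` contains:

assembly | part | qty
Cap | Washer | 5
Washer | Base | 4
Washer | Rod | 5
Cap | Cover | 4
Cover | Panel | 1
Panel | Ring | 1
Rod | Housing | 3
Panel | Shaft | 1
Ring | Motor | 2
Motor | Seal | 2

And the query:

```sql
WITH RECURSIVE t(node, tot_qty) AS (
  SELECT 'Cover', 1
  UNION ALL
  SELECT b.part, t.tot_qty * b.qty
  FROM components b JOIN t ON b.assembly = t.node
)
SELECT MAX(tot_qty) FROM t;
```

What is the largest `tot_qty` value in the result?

4

Base: (Cover, tot_qty=1).
Iteration 1: components of {Cover} -> Panel = 1*1 = 1.
Iteration 2: components of {Panel} -> Ring = 1*1 = 1, Shaft = 1*1 = 1.
Iteration 3: components of {Ring,Shaft} -> Motor = 1*2 = 2.
Iteration 4: components of {Motor} -> Seal = 2*2 = 4.
Iteration 5: no further components; recursion stops.
tot_qty values: 1, 1, 1, 1, 2, 4; the maximum is 4.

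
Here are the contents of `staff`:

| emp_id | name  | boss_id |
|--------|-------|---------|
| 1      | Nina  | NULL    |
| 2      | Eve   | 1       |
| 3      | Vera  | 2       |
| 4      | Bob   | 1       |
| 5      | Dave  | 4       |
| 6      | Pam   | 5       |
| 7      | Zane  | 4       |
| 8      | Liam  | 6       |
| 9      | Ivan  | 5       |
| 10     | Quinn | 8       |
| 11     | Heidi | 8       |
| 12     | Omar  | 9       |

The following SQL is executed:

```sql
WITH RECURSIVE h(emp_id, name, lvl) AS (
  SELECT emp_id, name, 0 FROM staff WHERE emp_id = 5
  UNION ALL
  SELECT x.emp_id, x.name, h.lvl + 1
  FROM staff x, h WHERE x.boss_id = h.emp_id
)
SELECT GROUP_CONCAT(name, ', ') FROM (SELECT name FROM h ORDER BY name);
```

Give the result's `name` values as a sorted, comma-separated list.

Base: emp_id=5 (Dave) at lvl 0.
Iteration 1: rows with boss_id in {5} -> Pam (id 6, lvl 1), Ivan (id 9, lvl 1).
Iteration 2: rows with boss_id in {6,9} -> Liam (id 8, lvl 2), Omar (id 12, lvl 2).
Iteration 3: rows with boss_id in {8,12} -> Quinn (id 10, lvl 3), Heidi (id 11, lvl 3).
Iteration 4: no rows with boss_id in {10,11}; recursion stops.

Dave, Heidi, Ivan, Liam, Omar, Pam, Quinn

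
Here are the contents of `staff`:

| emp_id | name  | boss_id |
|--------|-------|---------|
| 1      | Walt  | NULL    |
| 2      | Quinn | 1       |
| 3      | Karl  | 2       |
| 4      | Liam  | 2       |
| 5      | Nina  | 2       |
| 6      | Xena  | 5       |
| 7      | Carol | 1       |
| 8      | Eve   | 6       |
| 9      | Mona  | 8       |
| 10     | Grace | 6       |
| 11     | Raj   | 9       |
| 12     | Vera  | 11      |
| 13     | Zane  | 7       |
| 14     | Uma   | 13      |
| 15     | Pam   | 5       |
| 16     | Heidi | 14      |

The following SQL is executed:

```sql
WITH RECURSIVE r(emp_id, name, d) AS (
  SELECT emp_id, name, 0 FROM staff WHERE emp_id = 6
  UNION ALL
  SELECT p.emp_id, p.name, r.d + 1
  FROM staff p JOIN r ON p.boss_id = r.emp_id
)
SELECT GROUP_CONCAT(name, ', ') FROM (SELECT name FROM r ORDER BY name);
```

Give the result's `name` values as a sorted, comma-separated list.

Base: emp_id=6 (Xena) at d 0.
Iteration 1: rows with boss_id in {6} -> Eve (id 8, d 1), Grace (id 10, d 1).
Iteration 2: rows with boss_id in {8,10} -> Mona (id 9, d 2).
Iteration 3: rows with boss_id in {9} -> Raj (id 11, d 3).
Iteration 4: rows with boss_id in {11} -> Vera (id 12, d 4).
Iteration 5: no rows with boss_id in {12}; recursion stops.

Eve, Grace, Mona, Raj, Vera, Xena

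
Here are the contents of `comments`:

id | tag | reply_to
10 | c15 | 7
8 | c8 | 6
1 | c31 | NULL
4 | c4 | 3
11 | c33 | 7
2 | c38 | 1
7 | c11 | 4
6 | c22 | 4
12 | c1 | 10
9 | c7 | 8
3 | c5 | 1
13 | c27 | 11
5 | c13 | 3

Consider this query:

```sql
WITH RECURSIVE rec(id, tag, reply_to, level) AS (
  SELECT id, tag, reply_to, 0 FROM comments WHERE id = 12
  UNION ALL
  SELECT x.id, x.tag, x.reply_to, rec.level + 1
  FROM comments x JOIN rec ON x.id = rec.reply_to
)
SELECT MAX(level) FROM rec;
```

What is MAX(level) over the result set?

5

Base: id=12 (c1), reply_to=10, level 0.
Iteration 1: join on id=10 -> c15 (id 10, reply_to=7, level 1).
Iteration 2: join on id=7 -> c11 (id 7, reply_to=4, level 2).
Iteration 3: join on id=4 -> c4 (id 4, reply_to=3, level 3).
Iteration 4: join on id=3 -> c5 (id 3, reply_to=1, level 4).
Iteration 5: join on id=1 -> c31 (id 1, reply_to=NULL, level 5).
Iteration 6: reply_to is NULL; no match; recursion stops.
level values: 0, 1, 2, 3, 4, 5; the maximum is 5.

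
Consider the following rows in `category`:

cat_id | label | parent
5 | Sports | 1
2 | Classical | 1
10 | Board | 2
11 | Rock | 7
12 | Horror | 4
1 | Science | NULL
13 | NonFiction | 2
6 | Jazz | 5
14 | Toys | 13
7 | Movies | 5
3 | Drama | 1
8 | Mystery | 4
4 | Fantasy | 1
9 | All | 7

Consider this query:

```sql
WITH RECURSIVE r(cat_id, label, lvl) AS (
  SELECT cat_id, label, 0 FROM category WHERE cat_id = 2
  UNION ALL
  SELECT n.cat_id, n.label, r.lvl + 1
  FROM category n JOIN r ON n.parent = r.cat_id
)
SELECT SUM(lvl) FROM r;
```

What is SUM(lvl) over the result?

4

Base: cat_id=2 (Classical) at lvl 0.
Iteration 1: rows with parent in {2} -> Board (id 10, lvl 1), NonFiction (id 13, lvl 1).
Iteration 2: rows with parent in {10,13} -> Toys (id 14, lvl 2).
Iteration 3: no rows with parent in {14}; recursion stops.
SUM(lvl) = 0 + 1 + 1 + 2 = 4.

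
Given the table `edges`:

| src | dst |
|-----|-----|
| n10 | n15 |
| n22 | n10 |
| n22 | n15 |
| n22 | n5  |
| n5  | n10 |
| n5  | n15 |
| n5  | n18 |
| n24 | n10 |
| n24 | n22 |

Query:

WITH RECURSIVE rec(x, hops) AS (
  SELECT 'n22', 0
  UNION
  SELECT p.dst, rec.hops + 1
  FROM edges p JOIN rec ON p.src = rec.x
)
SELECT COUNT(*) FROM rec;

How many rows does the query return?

Base: (n22, hops=0).
Iteration 1: edges from {n22} -> (n10, hops=1), (n15, hops=1), (n5, hops=1).
Iteration 2: edges from {n10,n15,n5} -> (n10, hops=2), (n15, hops=2), (n18, hops=2). [UNION drops 1 duplicate row(s)]
Iteration 3: edges from {n10,n15,n18} -> (n15, hops=3).
Iteration 4: no outgoing edges from {n15}; recursion stops.
Total rows emitted: 8.

8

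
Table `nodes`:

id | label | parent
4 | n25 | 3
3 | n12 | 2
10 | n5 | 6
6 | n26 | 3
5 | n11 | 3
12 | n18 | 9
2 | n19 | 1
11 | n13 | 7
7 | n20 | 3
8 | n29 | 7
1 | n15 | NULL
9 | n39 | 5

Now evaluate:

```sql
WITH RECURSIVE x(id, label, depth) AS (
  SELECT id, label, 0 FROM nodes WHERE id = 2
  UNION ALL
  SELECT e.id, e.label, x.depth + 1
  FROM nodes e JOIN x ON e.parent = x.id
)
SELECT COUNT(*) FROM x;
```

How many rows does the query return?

Base: id=2 (n19) at depth 0.
Iteration 1: rows with parent in {2} -> n12 (id 3, depth 1).
Iteration 2: rows with parent in {3} -> n25 (id 4, depth 2), n11 (id 5, depth 2), n26 (id 6, depth 2), n20 (id 7, depth 2).
Iteration 3: rows with parent in {4,5,6,7} -> n29 (id 8, depth 3), n39 (id 9, depth 3), n5 (id 10, depth 3), n13 (id 11, depth 3).
Iteration 4: rows with parent in {8,9,10,11} -> n18 (id 12, depth 4).
Iteration 5: no rows with parent in {12}; recursion stops.
Total rows emitted: 11.

11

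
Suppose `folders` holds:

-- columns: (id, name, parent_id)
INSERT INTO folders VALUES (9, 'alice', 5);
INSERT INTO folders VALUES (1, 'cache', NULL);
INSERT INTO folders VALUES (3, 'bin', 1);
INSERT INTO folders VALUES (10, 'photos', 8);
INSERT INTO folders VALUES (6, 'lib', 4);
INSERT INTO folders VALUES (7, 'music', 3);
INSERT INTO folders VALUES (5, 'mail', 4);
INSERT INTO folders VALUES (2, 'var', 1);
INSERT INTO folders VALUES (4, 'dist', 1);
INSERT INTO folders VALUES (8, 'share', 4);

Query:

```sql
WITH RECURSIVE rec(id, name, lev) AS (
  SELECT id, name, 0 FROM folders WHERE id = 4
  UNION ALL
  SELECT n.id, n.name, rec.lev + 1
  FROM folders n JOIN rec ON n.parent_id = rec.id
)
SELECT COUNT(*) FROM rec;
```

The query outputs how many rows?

6

Base: id=4 (dist) at lev 0.
Iteration 1: rows with parent_id in {4} -> mail (id 5, lev 1), lib (id 6, lev 1), share (id 8, lev 1).
Iteration 2: rows with parent_id in {5,6,8} -> alice (id 9, lev 2), photos (id 10, lev 2).
Iteration 3: no rows with parent_id in {9,10}; recursion stops.
Total rows emitted: 6.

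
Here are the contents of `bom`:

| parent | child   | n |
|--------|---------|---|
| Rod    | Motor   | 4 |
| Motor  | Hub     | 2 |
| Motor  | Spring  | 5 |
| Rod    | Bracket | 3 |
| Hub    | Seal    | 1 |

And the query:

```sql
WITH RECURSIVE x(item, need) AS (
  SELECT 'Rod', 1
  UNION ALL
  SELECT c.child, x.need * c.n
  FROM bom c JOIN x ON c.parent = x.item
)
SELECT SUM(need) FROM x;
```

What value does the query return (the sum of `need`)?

Base: (Rod, need=1).
Iteration 1: components of {Rod} -> Bracket = 1*3 = 3, Motor = 1*4 = 4.
Iteration 2: components of {Bracket,Motor} -> Hub = 4*2 = 8, Spring = 4*5 = 20.
Iteration 3: components of {Hub,Spring} -> Seal = 8*1 = 8.
Iteration 4: no further components; recursion stops.
SUM(need) = 1 + 4 + 3 + 8 + 20 + 8 = 44.

44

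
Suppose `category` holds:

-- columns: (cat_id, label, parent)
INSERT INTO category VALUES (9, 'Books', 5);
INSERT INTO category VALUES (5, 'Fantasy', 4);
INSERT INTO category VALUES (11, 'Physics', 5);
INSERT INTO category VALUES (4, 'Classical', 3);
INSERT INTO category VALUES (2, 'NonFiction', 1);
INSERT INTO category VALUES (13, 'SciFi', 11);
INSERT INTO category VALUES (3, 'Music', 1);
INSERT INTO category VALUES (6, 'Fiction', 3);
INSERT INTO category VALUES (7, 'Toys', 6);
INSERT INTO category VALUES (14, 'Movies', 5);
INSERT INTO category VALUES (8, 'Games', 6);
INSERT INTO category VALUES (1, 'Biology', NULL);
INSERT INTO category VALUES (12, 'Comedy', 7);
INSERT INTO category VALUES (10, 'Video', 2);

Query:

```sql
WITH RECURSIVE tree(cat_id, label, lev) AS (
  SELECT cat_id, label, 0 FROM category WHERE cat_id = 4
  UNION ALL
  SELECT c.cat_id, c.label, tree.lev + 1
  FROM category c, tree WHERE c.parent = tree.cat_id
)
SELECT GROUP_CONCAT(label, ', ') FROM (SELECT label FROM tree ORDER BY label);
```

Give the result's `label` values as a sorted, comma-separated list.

Books, Classical, Fantasy, Movies, Physics, SciFi

Base: cat_id=4 (Classical) at lev 0.
Iteration 1: rows with parent in {4} -> Fantasy (id 5, lev 1).
Iteration 2: rows with parent in {5} -> Books (id 9, lev 2), Physics (id 11, lev 2), Movies (id 14, lev 2).
Iteration 3: rows with parent in {9,11,14} -> SciFi (id 13, lev 3).
Iteration 4: no rows with parent in {13}; recursion stops.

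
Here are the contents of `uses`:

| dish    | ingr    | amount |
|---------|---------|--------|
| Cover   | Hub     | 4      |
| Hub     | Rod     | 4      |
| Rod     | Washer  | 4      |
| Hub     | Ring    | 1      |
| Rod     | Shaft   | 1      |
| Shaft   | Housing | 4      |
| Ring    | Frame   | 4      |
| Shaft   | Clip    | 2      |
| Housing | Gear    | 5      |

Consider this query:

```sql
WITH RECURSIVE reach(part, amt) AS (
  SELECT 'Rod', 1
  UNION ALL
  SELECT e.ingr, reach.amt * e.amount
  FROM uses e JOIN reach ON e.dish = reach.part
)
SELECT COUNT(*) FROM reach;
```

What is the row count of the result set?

Base: (Rod, amt=1).
Iteration 1: components of {Rod} -> Shaft = 1*1 = 1, Washer = 1*4 = 4.
Iteration 2: components of {Shaft,Washer} -> Clip = 1*2 = 2, Housing = 1*4 = 4.
Iteration 3: components of {Clip,Housing} -> Gear = 4*5 = 20.
Iteration 4: no further components; recursion stops.
Total rows emitted: 6.

6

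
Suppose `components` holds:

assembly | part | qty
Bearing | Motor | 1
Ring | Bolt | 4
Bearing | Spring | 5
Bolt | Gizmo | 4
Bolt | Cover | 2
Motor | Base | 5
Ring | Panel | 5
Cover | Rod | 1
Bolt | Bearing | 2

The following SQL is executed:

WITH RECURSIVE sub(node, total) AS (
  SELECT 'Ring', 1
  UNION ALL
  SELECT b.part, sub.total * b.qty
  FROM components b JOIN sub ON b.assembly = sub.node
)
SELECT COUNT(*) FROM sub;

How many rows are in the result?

Base: (Ring, total=1).
Iteration 1: components of {Ring} -> Bolt = 1*4 = 4, Panel = 1*5 = 5.
Iteration 2: components of {Bolt,Panel} -> Bearing = 4*2 = 8, Cover = 4*2 = 8, Gizmo = 4*4 = 16.
Iteration 3: components of {Bearing,Cover,Gizmo} -> Motor = 8*1 = 8, Rod = 8*1 = 8, Spring = 8*5 = 40.
Iteration 4: components of {Motor,Rod,Spring} -> Base = 8*5 = 40.
Iteration 5: no further components; recursion stops.
Total rows emitted: 10.

10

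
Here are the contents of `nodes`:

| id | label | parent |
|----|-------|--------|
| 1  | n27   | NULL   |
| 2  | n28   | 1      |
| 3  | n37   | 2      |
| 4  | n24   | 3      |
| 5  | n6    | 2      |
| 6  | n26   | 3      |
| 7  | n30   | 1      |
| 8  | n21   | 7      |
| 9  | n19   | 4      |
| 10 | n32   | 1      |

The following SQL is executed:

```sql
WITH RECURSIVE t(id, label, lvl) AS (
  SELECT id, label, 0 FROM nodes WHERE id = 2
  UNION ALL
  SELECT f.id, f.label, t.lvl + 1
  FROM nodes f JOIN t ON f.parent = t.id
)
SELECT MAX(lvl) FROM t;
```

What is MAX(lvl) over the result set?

Base: id=2 (n28) at lvl 0.
Iteration 1: rows with parent in {2} -> n37 (id 3, lvl 1), n6 (id 5, lvl 1).
Iteration 2: rows with parent in {3,5} -> n24 (id 4, lvl 2), n26 (id 6, lvl 2).
Iteration 3: rows with parent in {4,6} -> n19 (id 9, lvl 3).
Iteration 4: no rows with parent in {9}; recursion stops.
lvl values: 0, 1, 1, 2, 2, 3; the maximum is 3.

3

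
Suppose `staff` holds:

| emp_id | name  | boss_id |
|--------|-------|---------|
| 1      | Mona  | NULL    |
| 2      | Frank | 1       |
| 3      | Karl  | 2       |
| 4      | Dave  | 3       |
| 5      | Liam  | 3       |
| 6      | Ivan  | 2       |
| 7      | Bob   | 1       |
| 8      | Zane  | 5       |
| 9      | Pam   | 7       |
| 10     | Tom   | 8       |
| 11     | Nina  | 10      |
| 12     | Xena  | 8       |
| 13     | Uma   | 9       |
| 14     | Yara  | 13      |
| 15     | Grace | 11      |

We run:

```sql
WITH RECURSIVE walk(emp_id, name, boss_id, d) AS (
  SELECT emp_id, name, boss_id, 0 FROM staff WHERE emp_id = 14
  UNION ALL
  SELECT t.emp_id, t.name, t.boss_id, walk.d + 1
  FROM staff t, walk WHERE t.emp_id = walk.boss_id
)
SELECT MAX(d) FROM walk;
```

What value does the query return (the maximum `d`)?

Base: emp_id=14 (Yara), boss_id=13, d 0.
Iteration 1: join on emp_id=13 -> Uma (id 13, boss_id=9, d 1).
Iteration 2: join on emp_id=9 -> Pam (id 9, boss_id=7, d 2).
Iteration 3: join on emp_id=7 -> Bob (id 7, boss_id=1, d 3).
Iteration 4: join on emp_id=1 -> Mona (id 1, boss_id=NULL, d 4).
Iteration 5: boss_id is NULL; no match; recursion stops.
d values: 0, 1, 2, 3, 4; the maximum is 4.

4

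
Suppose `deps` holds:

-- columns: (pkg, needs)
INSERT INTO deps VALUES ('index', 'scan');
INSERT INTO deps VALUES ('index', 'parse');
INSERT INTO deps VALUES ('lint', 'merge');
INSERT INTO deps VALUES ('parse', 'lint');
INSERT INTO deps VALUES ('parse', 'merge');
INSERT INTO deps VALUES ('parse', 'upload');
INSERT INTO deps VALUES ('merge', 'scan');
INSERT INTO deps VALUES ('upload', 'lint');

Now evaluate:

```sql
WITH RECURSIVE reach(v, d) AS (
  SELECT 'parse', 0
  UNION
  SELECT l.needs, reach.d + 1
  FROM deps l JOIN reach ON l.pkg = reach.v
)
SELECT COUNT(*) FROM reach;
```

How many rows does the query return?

10

Base: (parse, d=0).
Iteration 1: edges from {parse} -> (lint, d=1), (merge, d=1), (upload, d=1).
Iteration 2: edges from {lint,merge,upload} -> (lint, d=2), (merge, d=2), (scan, d=2).
Iteration 3: edges from {lint,merge,scan} -> (merge, d=3), (scan, d=3).
Iteration 4: edges from {merge,scan} -> (scan, d=4).
Iteration 5: no outgoing edges from {scan}; recursion stops.
Total rows emitted: 10.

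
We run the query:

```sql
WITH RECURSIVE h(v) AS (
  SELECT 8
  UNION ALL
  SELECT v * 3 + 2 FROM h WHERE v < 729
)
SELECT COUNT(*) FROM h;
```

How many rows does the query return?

Base: v=8.
Iteration 1: 8 < 729 holds -> v = 8 * 3 + 2 = 26.
Iteration 2: 26 < 729 holds -> v = 26 * 3 + 2 = 80.
Iteration 3: 80 < 729 holds -> v = 80 * 3 + 2 = 242.
Iteration 4: 242 < 729 holds -> v = 242 * 3 + 2 = 728.
Iteration 5: 728 < 729 holds -> v = 728 * 3 + 2 = 2186.
Iteration 6: 2186 < 729 fails; recursion stops.
Total rows emitted: 6.

6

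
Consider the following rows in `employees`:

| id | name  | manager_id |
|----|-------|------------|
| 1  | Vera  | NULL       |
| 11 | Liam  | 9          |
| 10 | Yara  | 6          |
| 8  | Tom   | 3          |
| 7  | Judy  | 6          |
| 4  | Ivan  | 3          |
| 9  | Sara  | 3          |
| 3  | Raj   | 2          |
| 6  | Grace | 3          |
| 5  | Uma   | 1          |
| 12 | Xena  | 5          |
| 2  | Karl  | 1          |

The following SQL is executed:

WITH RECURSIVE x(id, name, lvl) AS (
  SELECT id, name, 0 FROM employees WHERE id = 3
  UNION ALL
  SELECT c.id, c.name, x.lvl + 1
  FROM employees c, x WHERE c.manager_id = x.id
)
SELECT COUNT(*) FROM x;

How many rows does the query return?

8

Base: id=3 (Raj) at lvl 0.
Iteration 1: rows with manager_id in {3} -> Ivan (id 4, lvl 1), Grace (id 6, lvl 1), Tom (id 8, lvl 1), Sara (id 9, lvl 1).
Iteration 2: rows with manager_id in {4,6,8,9} -> Judy (id 7, lvl 2), Yara (id 10, lvl 2), Liam (id 11, lvl 2).
Iteration 3: no rows with manager_id in {7,10,11}; recursion stops.
Total rows emitted: 8.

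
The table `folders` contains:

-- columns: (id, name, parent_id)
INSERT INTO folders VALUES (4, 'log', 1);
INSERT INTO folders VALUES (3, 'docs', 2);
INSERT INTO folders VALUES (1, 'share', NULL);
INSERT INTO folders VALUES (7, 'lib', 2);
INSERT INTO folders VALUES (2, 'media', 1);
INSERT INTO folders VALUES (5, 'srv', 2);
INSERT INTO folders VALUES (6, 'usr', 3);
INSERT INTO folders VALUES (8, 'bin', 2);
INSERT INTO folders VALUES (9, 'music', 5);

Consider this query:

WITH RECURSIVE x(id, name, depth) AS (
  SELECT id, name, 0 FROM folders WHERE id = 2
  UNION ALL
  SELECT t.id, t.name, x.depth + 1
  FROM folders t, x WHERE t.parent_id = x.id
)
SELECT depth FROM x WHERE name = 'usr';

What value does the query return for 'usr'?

Base: id=2 (media) at depth 0.
Iteration 1: rows with parent_id in {2} -> docs (id 3, depth 1), srv (id 5, depth 1), lib (id 7, depth 1), bin (id 8, depth 1).
Iteration 2: rows with parent_id in {3,5,7,8} -> usr (id 6, depth 2), music (id 9, depth 2).
Iteration 3: no rows with parent_id in {6,9}; recursion stops.

2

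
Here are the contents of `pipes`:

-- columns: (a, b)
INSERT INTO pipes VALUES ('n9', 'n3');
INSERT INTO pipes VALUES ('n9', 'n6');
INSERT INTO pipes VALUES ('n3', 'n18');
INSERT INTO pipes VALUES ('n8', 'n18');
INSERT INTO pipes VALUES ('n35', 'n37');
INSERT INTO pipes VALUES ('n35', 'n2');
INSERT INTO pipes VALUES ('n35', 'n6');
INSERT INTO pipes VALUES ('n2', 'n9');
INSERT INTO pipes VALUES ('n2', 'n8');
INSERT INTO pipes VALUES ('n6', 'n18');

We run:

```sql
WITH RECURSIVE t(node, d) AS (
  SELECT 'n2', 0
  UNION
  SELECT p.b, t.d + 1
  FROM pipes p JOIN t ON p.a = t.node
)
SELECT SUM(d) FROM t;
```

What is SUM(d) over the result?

11

Base: (n2, d=0).
Iteration 1: edges from {n2} -> (n8, d=1), (n9, d=1).
Iteration 2: edges from {n8,n9} -> (n18, d=2), (n3, d=2), (n6, d=2).
Iteration 3: edges from {n18,n3,n6} -> (n18, d=3). [UNION drops 1 duplicate row(s)]
Iteration 4: no outgoing edges from {n18}; recursion stops.
SUM(d) = 0 + 1 + 1 + 2 + 2 + 2 + 3 = 11.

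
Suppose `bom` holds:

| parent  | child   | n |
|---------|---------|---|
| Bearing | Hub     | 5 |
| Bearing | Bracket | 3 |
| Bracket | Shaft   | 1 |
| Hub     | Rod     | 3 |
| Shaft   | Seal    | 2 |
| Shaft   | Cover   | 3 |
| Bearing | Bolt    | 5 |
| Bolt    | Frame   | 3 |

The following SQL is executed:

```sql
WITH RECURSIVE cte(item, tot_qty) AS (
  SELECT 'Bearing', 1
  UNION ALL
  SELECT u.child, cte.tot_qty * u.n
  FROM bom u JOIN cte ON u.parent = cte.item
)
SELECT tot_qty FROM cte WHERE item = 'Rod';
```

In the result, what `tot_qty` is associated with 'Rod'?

15

Base: (Bearing, tot_qty=1).
Iteration 1: components of {Bearing} -> Bolt = 1*5 = 5, Bracket = 1*3 = 3, Hub = 1*5 = 5.
Iteration 2: components of {Bolt,Bracket,Hub} -> Frame = 5*3 = 15, Rod = 5*3 = 15, Shaft = 3*1 = 3.
Iteration 3: components of {Frame,Rod,Shaft} -> Cover = 3*3 = 9, Seal = 3*2 = 6.
Iteration 4: no further components; recursion stops.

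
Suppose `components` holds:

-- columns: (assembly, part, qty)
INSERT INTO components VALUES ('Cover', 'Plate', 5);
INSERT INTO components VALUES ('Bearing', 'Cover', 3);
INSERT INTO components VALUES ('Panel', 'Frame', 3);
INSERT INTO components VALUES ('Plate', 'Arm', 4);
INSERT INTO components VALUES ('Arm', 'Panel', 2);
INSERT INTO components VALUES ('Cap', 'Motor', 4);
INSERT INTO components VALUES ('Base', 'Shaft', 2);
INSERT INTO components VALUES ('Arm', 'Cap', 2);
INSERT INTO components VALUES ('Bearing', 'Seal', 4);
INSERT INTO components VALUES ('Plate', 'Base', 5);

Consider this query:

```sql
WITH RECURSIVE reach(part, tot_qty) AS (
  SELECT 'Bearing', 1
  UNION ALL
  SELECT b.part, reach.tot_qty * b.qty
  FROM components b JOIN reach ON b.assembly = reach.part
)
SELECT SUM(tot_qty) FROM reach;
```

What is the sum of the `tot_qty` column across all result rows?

Base: (Bearing, tot_qty=1).
Iteration 1: components of {Bearing} -> Cover = 1*3 = 3, Seal = 1*4 = 4.
Iteration 2: components of {Cover,Seal} -> Plate = 3*5 = 15.
Iteration 3: components of {Plate} -> Arm = 15*4 = 60, Base = 15*5 = 75.
Iteration 4: components of {Arm,Base} -> Cap = 60*2 = 120, Panel = 60*2 = 120, Shaft = 75*2 = 150.
Iteration 5: components of {Cap,Panel,Shaft} -> Frame = 120*3 = 360, Motor = 120*4 = 480.
Iteration 6: no further components; recursion stops.
SUM(tot_qty) = 1 + 3 + 4 + 15 + 75 + 60 + 150 + 120 + 120 + 480 + 360 = 1388.

1388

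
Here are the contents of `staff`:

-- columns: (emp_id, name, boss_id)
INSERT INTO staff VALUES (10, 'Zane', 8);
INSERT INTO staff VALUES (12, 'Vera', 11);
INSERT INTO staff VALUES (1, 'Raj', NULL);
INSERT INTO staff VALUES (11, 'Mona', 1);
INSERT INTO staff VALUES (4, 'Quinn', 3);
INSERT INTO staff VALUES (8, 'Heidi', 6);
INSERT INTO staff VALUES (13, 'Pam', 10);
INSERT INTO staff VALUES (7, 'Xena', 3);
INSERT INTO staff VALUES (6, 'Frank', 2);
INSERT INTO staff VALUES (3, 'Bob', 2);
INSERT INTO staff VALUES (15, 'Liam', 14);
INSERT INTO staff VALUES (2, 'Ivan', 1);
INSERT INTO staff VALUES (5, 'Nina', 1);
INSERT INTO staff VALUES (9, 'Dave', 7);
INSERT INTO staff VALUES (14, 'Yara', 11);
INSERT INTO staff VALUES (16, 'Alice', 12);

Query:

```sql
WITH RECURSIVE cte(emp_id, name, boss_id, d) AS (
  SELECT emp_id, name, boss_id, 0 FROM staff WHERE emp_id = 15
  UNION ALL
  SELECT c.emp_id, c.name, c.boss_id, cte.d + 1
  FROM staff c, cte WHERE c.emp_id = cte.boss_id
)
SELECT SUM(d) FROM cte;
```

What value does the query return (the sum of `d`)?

6

Base: emp_id=15 (Liam), boss_id=14, d 0.
Iteration 1: join on emp_id=14 -> Yara (id 14, boss_id=11, d 1).
Iteration 2: join on emp_id=11 -> Mona (id 11, boss_id=1, d 2).
Iteration 3: join on emp_id=1 -> Raj (id 1, boss_id=NULL, d 3).
Iteration 4: boss_id is NULL; no match; recursion stops.
SUM(d) = 0 + 1 + 2 + 3 = 6.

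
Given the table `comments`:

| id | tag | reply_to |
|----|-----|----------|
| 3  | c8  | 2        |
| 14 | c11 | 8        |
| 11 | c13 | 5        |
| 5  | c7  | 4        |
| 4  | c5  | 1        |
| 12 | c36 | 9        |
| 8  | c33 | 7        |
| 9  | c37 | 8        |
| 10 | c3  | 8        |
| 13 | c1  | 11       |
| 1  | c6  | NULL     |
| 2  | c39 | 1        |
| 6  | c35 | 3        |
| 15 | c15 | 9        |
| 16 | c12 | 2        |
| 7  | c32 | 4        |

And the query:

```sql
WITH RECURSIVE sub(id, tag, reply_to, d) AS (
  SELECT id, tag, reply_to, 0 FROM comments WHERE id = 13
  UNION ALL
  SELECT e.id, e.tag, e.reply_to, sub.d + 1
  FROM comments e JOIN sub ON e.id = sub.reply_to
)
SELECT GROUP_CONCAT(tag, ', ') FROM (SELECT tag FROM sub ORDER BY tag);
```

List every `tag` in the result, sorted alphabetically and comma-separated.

Base: id=13 (c1), reply_to=11, d 0.
Iteration 1: join on id=11 -> c13 (id 11, reply_to=5, d 1).
Iteration 2: join on id=5 -> c7 (id 5, reply_to=4, d 2).
Iteration 3: join on id=4 -> c5 (id 4, reply_to=1, d 3).
Iteration 4: join on id=1 -> c6 (id 1, reply_to=NULL, d 4).
Iteration 5: reply_to is NULL; no match; recursion stops.

c1, c13, c5, c6, c7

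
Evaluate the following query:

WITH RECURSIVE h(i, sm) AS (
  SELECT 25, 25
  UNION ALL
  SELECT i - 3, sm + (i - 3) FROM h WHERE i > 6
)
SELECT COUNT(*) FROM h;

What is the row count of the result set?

Base: i=25, sm=25.
Iteration 1: 25 > 6 holds -> i = 25 - 3 = 22, sm = 25 + 22 = 47.
Iteration 2: 22 > 6 holds -> i = 22 - 3 = 19, sm = 47 + 19 = 66.
Iteration 3: 19 > 6 holds -> i = 19 - 3 = 16, sm = 66 + 16 = 82.
Iteration 4: 16 > 6 holds -> i = 16 - 3 = 13, sm = 82 + 13 = 95.
Iteration 5: 13 > 6 holds -> i = 13 - 3 = 10, sm = 95 + 10 = 105.
Iteration 6: 10 > 6 holds -> i = 10 - 3 = 7, sm = 105 + 7 = 112.
Iteration 7: 7 > 6 holds -> i = 7 - 3 = 4, sm = 112 + 4 = 116.
Iteration 8: 4 > 6 fails; recursion stops.
Total rows emitted: 8.

8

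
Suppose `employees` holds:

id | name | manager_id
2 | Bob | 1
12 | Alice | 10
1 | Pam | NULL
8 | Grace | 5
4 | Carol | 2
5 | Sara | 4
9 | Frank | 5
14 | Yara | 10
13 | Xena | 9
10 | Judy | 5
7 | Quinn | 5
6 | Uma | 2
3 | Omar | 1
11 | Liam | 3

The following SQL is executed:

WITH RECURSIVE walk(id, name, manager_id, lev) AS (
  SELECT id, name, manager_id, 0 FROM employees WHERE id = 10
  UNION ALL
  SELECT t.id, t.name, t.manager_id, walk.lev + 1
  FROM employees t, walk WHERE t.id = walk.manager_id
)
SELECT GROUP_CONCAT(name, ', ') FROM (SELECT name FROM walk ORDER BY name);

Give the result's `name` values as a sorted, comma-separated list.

Bob, Carol, Judy, Pam, Sara

Base: id=10 (Judy), manager_id=5, lev 0.
Iteration 1: join on id=5 -> Sara (id 5, manager_id=4, lev 1).
Iteration 2: join on id=4 -> Carol (id 4, manager_id=2, lev 2).
Iteration 3: join on id=2 -> Bob (id 2, manager_id=1, lev 3).
Iteration 4: join on id=1 -> Pam (id 1, manager_id=NULL, lev 4).
Iteration 5: manager_id is NULL; no match; recursion stops.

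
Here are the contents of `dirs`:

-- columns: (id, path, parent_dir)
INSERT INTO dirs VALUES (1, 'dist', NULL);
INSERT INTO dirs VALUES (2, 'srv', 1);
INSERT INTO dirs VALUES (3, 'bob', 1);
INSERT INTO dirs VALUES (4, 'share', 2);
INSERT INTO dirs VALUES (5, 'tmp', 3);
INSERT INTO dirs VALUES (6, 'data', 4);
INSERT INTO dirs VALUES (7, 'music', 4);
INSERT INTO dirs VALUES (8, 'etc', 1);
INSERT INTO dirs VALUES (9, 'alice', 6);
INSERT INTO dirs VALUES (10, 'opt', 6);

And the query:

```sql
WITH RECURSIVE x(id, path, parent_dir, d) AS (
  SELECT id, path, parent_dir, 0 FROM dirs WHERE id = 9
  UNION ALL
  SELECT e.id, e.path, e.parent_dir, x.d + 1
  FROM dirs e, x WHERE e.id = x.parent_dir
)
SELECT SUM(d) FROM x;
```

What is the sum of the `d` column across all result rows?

Base: id=9 (alice), parent_dir=6, d 0.
Iteration 1: join on id=6 -> data (id 6, parent_dir=4, d 1).
Iteration 2: join on id=4 -> share (id 4, parent_dir=2, d 2).
Iteration 3: join on id=2 -> srv (id 2, parent_dir=1, d 3).
Iteration 4: join on id=1 -> dist (id 1, parent_dir=NULL, d 4).
Iteration 5: parent_dir is NULL; no match; recursion stops.
SUM(d) = 0 + 1 + 2 + 3 + 4 = 10.

10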